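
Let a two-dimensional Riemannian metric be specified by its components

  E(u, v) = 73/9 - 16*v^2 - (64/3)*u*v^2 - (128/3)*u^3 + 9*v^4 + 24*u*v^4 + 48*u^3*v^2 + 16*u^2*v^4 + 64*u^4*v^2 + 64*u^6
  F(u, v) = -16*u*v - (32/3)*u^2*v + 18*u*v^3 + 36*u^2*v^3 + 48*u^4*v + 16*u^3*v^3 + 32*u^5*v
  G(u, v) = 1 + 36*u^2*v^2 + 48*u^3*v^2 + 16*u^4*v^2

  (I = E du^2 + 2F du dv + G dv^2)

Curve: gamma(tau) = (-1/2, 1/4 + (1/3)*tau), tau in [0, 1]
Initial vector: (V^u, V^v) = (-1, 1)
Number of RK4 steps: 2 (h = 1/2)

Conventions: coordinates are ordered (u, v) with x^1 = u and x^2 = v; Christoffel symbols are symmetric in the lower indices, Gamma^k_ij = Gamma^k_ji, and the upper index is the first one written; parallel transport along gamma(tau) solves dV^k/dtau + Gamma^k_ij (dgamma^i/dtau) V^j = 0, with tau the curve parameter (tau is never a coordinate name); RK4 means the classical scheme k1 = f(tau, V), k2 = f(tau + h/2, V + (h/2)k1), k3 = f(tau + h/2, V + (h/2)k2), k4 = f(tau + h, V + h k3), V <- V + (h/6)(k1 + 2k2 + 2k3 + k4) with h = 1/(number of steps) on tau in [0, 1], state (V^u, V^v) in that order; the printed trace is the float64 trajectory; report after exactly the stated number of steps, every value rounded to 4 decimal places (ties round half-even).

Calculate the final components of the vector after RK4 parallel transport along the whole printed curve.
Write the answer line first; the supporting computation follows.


Answer: V^u = -1.2421, V^v = 0.9406

gamma'(tau) = (0, 1/3); f(tau, V)^k = -Gamma^k_ij(gamma(tau)) gamma'^i(tau) V^j; h = 1/2; intermediate values shown to 6 dp
curve data and Christoffel symbols at the stage parameters:
  tau = 0.000000: gamma = (-0.500000, 0.250000), gamma' = (0.000000, 0.333333); Gamma_uuu = -1.581883, Gamma_uuv = -0.126551, Gamma_uvv = 0.506203, Gamma_vuu = -0.219452, Gamma_vuv = -0.017556, Gamma_vvv = 0.070225
  tau = 0.250000: gamma = (-0.500000, 0.333333), gamma' = (0.000000, 0.333333); Gamma_uuu = -1.626643, Gamma_uuv = -0.168273, Gamma_uvv = 0.504820, Gamma_vuu = -0.304996, Gamma_vuv = -0.031551, Gamma_vvv = 0.094654
  tau = 0.500000: gamma = (-0.500000, 0.416667), gamma' = (0.000000, 0.333333); Gamma_uuu = -1.682806, Gamma_uuv = -0.209478, Gamma_uvv = 0.502747, Gamma_vuu = -0.401465, Gamma_vuv = -0.049975, Gamma_vvv = 0.119940
  tau = 0.750000: gamma = (-0.500000, 0.500000), gamma' = (0.000000, 0.333333); Gamma_uuu = -1.749111, Gamma_uuv = -0.249873, Gamma_uvv = 0.499746, Gamma_vuu = -0.511935, Gamma_vuv = -0.073134, Gamma_vvv = 0.146267
  tau = 1.000000: gamma = (-0.500000, 0.583333), gamma' = (0.000000, 0.333333); Gamma_uuu = -1.823772, Gamma_uuv = -0.289051, Gamma_uvv = 0.495515, Gamma_vuu = -0.639653, Gamma_vuv = -0.101379, Gamma_vvv = 0.173792
step 0: V^u = -1.0000, V^v = 1.0000
step 1: k1 = (-0.210918, -0.029260), k2 = (-0.226091, -0.042392), k3 = (-0.225752, -0.042328), k4 = (-0.241743, -0.057672); V <- V + (h/6)(k1 + 2k2 + 2k3 + k4): V^u = -1.1130, V^v = 0.9786
step 2: k1 = (-0.241720, -0.057667), k2 = (-0.258360, -0.075618), k3 = (-0.257959, -0.075500), k4 = (-0.275076, -0.096477); V <- V + (h/6)(k1 + 2k2 + 2k3 + k4): V^u = -1.2421, V^v = 0.9406


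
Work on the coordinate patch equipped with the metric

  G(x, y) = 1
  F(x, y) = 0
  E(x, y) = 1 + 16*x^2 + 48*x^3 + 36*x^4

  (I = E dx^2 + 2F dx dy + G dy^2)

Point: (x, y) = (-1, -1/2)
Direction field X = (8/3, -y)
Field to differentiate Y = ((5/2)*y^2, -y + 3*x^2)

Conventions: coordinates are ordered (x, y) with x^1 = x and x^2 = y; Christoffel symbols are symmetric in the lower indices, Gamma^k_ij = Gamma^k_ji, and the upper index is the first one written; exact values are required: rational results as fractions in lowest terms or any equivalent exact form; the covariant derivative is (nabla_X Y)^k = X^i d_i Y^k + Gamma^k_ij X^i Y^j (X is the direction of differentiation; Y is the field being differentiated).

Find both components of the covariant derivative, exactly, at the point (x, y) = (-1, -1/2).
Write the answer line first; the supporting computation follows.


Answer: (nabla_X Y)^x = -79/12, (nabla_X Y)^y = -33/2

E = 5, F = 0, G = 1 at the point
E_x = -32, E_y = 0, F_x = 0, F_y = 0, G_x = 0, G_y = 0
EG - F^2 = 5;  g^inv = (1/5) * [[1, 0], [0, 5]]
first-kind symbols [ij,l] = (1/2)(d_i g_jl + d_j g_il - d_l g_ij): [xx,x] = E_x/2 = -16, [xx,y] = F_x - E_y/2 = 0, [xy,x] = E_y/2 = 0, [xy,y] = G_x/2 = 0, [yy,x] = F_y - G_x/2 = 0, [yy,y] = G_y/2 = 0
Gamma^x_ij = (G*[ij,x] - F*[ij,y])/(EG - F^2), Gamma^y_ij = (E*[ij,y] - F*[ij,x])/(EG - F^2)
Gamma_xxx = -16/5, Gamma_xxy = 0, Gamma_xyy = 0, Gamma_yxx = 0, Gamma_yxy = 0, Gamma_yyy = 0
X = (8/3, 1/2), Y = (5/8, 7/2) at the point


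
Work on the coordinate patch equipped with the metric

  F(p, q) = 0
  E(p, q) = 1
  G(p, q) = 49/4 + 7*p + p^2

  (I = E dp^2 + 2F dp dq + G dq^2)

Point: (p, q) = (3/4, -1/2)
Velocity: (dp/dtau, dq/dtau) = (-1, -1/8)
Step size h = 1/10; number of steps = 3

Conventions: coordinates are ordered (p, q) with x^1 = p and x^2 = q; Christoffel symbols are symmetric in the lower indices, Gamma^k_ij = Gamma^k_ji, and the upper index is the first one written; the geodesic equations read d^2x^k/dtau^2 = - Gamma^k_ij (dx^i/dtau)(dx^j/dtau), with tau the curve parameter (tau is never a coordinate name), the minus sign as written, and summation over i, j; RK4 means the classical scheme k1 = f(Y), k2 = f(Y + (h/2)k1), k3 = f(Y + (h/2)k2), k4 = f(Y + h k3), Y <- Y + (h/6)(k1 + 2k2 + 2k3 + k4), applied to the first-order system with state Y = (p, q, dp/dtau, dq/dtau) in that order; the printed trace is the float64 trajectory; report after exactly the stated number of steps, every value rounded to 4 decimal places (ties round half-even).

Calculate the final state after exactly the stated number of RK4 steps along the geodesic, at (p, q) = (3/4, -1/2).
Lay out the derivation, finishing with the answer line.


f(Y) = (dp/dtau, dq/dtau, -Gamma^p_ij Y'^i Y'^j, -Gamma^q_ij Y'^i Y'^j) with the Gammas evaluated at the stage position; h = 0.100000; intermediate values shown to 6 dp
step 0: p = 0.7500, q = -0.5000, dp/dtau = -1.0000, dq/dtau = -0.1250
step 1:
  k1: at (p, q) = (0.750000, -0.500000), (dp/dtau, dq/dtau) = (-1.000000, -0.125000); Gamma_ppp = 0.000000, Gamma_ppq = 0.000000, Gamma_pqq = -4.250000, Gamma_qpp = 0.000000, Gamma_qpq = 0.235294, Gamma_qqq = 0.000000; k1 = (-1.000000, -0.125000, 0.066406, -0.058824)
  k2: at (p, q) = (0.700000, -0.506250), (dp/dtau, dq/dtau) = (-0.996680, -0.127941); Gamma_ppp = 0.000000, Gamma_ppq = 0.000000, Gamma_pqq = -4.200000, Gamma_qpp = 0.000000, Gamma_qpq = 0.238095, Gamma_qqq = 0.000000; k2 = (-0.996680, -0.127941, 0.068750, -0.060722)
  k3: at (p, q) = (0.700166, -0.506397), (dp/dtau, dq/dtau) = (-0.996563, -0.128036); Gamma_ppp = 0.000000, Gamma_ppq = 0.000000, Gamma_pqq = -4.200166, Gamma_qpp = 0.000000, Gamma_qpq = 0.238086, Gamma_qqq = 0.000000; k3 = (-0.996563, -0.128036, 0.068854, -0.060758)
  k4: at (p, q) = (0.650344, -0.512804), (dp/dtau, dq/dtau) = (-0.993115, -0.131076); Gamma_ppp = 0.000000, Gamma_ppq = 0.000000, Gamma_pqq = -4.150344, Gamma_qpp = 0.000000, Gamma_qpq = 0.240944, Gamma_qqq = 0.000000; k4 = (-0.993115, -0.131076, 0.071306, -0.062729)
  Y <- Y + (h/6)(k1 + 2k2 + 2k3 + k4): p = 0.6503, q = -0.5128, dp/dtau = -0.9931, dq/dtau = -0.1311
step 2:
  k1: at (p, q) = (0.650340, -0.512801), (dp/dtau, dq/dtau) = (-0.993118, -0.131075); Gamma_ppp = 0.000000, Gamma_ppq = 0.000000, Gamma_pqq = -4.150340, Gamma_qpp = 0.000000, Gamma_qpq = 0.240944, Gamma_qqq = 0.000000; k1 = (-0.993118, -0.131075, 0.071306, -0.062729)
  k2: at (p, q) = (0.600684, -0.519354), (dp/dtau, dq/dtau) = (-0.989553, -0.134212); Gamma_ppp = 0.000000, Gamma_ppq = 0.000000, Gamma_pqq = -4.100684, Gamma_qpp = 0.000000, Gamma_qpq = 0.243862, Gamma_qqq = 0.000000; k2 = (-0.989553, -0.134212, 0.073865, -0.064774)
  k3: at (p, q) = (0.600862, -0.519511), (dp/dtau, dq/dtau) = (-0.989425, -0.134314); Gamma_ppp = 0.000000, Gamma_ppq = 0.000000, Gamma_pqq = -4.100862, Gamma_qpp = 0.000000, Gamma_qpq = 0.243851, Gamma_qqq = 0.000000; k3 = (-0.989425, -0.134314, 0.073980, -0.064812)
  k4: at (p, q) = (0.551398, -0.526232), (dp/dtau, dq/dtau) = (-0.985720, -0.137556); Gamma_ppp = 0.000000, Gamma_ppq = 0.000000, Gamma_pqq = -4.051398, Gamma_qpp = 0.000000, Gamma_qpq = 0.246828, Gamma_qqq = 0.000000; k4 = (-0.985720, -0.137556, 0.076660, -0.066936)
  Y <- Y + (h/6)(k1 + 2k2 + 2k3 + k4): p = 0.5514, q = -0.5262, dp/dtau = -0.9857, dq/dtau = -0.1376
step 3:
  k1: at (p, q) = (0.551393, -0.526229), (dp/dtau, dq/dtau) = (-0.985724, -0.137556); Gamma_ppp = 0.000000, Gamma_ppq = 0.000000, Gamma_pqq = -4.051393, Gamma_qpp = 0.000000, Gamma_qpq = 0.246829, Gamma_qqq = 0.000000; k1 = (-0.985724, -0.137556, 0.076659, -0.066936)
  k2: at (p, q) = (0.502107, -0.533106), (dp/dtau, dq/dtau) = (-0.981891, -0.140903); Gamma_ppp = 0.000000, Gamma_ppq = 0.000000, Gamma_pqq = -4.002107, Gamma_qpp = 0.000000, Gamma_qpq = 0.249868, Gamma_qqq = 0.000000; k2 = (-0.981891, -0.140903, 0.079456, -0.069139)
  k3: at (p, q) = (0.502299, -0.533274), (dp/dtau, dq/dtau) = (-0.981751, -0.141013); Gamma_ppp = 0.000000, Gamma_ppq = 0.000000, Gamma_pqq = -4.002299, Gamma_qpp = 0.000000, Gamma_qpq = 0.249856, Gamma_qqq = 0.000000; k3 = (-0.981751, -0.141013, 0.079584, -0.069180)
  k4: at (p, q) = (0.453218, -0.540330), (dp/dtau, dq/dtau) = (-0.977765, -0.144474); Gamma_ppp = 0.000000, Gamma_ppq = 0.000000, Gamma_pqq = -3.953218, Gamma_qpp = 0.000000, Gamma_qpq = 0.252958, Gamma_qqq = 0.000000; k4 = (-0.977765, -0.144474, 0.082514, -0.071467)
  Y <- Y + (h/6)(k1 + 2k2 + 2k3 + k4): p = 0.4532, q = -0.5403, dp/dtau = -0.9778, dq/dtau = -0.1445

Answer: p = 0.4532, q = -0.5403, dp/dtau = -0.9778, dq/dtau = -0.1445


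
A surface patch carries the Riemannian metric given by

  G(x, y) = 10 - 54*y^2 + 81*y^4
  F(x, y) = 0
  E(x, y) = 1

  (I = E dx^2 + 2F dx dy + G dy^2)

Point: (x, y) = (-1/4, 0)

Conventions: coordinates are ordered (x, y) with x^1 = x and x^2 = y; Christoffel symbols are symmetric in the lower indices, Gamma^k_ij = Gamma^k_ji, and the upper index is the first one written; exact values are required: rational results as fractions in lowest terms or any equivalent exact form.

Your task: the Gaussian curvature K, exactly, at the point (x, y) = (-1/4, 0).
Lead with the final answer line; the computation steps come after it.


Answer: K = 0

E = 1, F = 0, G = 10, EG - F^2 = 10 at the point
E_x = 0, E_y = 0, F_x = 0, F_y = 0, G_x = 0, G_y = 0
E_yy = 0, F_xy = 0, G_xx = 0
Apply the Brioschi formula K = (det M1 - det M2)/(EG - F^2)^2 over the derivative matrices of E, F, G.
M1 = [[-E_yy/2 + F_xy - G_xx/2, E_x/2, F_x - E_y/2], [F_y - G_x/2, E, F], [G_y/2, F, G]] = [[0, 0, 0], [0, 1, 0], [0, 0, 10]]; det M1 = 0
M2 = [[0, E_y/2, G_x/2], [E_y/2, E, F], [G_x/2, F, G]] = [[0, 0, 0], [0, 1, 0], [0, 0, 10]]; det M2 = 0
det M1 - det M2 = 0; K = 0 / (10)^2 = 0


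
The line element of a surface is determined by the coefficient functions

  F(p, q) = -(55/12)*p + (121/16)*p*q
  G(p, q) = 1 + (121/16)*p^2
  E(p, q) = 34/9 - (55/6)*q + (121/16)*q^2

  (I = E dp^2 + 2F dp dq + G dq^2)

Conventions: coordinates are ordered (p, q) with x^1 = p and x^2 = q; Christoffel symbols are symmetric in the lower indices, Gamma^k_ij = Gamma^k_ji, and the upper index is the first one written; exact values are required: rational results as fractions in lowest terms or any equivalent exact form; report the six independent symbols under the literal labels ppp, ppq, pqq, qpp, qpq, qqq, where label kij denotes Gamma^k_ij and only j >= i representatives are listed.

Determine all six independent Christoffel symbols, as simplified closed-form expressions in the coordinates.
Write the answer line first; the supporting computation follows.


Answer: Gamma_ppp = 0, Gamma_ppq = (1089*q - 660)/(1089*p^2 + 1089*q^2 - 1320*q + 544), Gamma_pqq = 0, Gamma_qpp = 0, Gamma_qpq = 1089*p/(1089*p^2 + 1089*q^2 - 1320*q + 544), Gamma_qqq = 0

E = 34/9 - (55/6)*q + (121/16)*q^2; F = -(55/12)*p + (121/16)*p*q; G = 1 + (121/16)*p^2
Gamma^k_ij = (1/2) g^{kl} (d_i g_jl + d_j g_il - d_l g_ij), with g^inv = (1/(EG-F^2)) [[G, -F], [-F, E]]
first partials: E_p = 0, E_q = -55/6 + (121/8)*q, F_p = -55/12 + (121/16)*q, F_q = (121/16)*p, G_p = (121/8)*p, G_q = 0
D = EG - F^2 = 34/9 - (55/6)*q + (121/16)*q^2 + (121/16)*p^2
expanded: Gamma^p_pp = (G E_p - 2F F_p + F E_q)/(2D), Gamma^p_pq = (G E_q - F G_p)/(2D), Gamma^p_qq = (2G F_q - G G_p - F G_q)/(2D), Gamma^q_pp = (2E F_p - E E_q - F E_p)/(2D), Gamma^q_pq = (E G_p - F E_q)/(2D), Gamma^q_qq = (E G_q - 2F F_q + F G_p)/(2D); substitute and cancel common factors


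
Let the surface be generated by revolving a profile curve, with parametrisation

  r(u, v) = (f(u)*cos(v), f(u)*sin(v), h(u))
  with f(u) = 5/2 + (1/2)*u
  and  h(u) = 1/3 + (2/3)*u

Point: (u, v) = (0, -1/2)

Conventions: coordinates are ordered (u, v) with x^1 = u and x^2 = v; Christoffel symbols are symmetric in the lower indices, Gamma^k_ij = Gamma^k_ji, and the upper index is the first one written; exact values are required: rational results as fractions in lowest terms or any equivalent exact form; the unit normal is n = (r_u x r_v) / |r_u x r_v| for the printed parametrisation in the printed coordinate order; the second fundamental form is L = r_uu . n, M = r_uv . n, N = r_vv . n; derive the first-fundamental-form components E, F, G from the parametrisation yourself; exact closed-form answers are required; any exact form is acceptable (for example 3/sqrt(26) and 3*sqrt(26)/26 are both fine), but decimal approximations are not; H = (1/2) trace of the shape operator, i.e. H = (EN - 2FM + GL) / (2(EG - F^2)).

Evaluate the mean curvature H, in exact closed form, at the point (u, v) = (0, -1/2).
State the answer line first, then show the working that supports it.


Answer: H = 4/25

f = 5/2, f' = 1/2, f'' = 0, h' = 2/3, h'' = 0
E = 25/36, F = 0, G = 25/4; answer radicand W^2 = 25/36
unnormalised second-form numerators: l = 0, m = 0, n = 5/3; L = l/sqrt(25/36), and similarly M = m/sqrt(W^2), N = n/sqrt(W^2)
H = (E*n - 2*F*m + G*l) / (2*(EG - F^2)*sqrt(W^2)); E*n - 2*F*m + G*l = 125/108, EG - F^2 = 625/144, so H = (2/15)/sqrt(25/36)


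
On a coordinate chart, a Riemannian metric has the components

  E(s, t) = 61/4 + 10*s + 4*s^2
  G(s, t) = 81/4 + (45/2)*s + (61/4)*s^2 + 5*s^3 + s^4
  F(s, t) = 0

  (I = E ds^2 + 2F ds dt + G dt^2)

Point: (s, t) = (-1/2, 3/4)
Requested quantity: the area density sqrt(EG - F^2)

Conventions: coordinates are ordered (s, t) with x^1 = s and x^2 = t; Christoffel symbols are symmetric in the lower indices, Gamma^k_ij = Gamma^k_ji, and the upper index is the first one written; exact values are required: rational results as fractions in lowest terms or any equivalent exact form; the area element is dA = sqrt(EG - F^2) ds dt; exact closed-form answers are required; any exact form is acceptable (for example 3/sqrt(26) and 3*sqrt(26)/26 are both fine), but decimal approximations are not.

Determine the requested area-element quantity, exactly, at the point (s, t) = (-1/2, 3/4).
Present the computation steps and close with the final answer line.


E = 45/4, F = 0, G = 49/4; EG - F^2 = 2205/16

Answer: sqrt(EG - F^2) = 21*sqrt(5)/4


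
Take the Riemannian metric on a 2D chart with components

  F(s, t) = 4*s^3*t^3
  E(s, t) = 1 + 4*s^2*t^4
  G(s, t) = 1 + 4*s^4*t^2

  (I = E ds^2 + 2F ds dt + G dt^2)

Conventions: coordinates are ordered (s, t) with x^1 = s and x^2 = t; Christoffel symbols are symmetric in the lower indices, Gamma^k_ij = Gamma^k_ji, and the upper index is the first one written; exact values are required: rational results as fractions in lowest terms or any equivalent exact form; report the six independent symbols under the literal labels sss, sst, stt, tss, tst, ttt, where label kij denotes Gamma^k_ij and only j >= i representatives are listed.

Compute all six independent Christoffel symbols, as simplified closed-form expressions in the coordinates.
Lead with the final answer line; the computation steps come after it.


Answer: Gamma_sss = 4*s*t^4/(4*s^4*t^2 + 4*s^2*t^4 + 1), Gamma_sst = 8*s^2*t^3/(4*s^4*t^2 + 4*s^2*t^4 + 1), Gamma_stt = 4*s^3*t^2/(4*s^4*t^2 + 4*s^2*t^4 + 1), Gamma_tss = 4*s^2*t^3/(4*s^4*t^2 + 4*s^2*t^4 + 1), Gamma_tst = 8*s^3*t^2/(4*s^4*t^2 + 4*s^2*t^4 + 1), Gamma_ttt = 4*s^4*t/(4*s^4*t^2 + 4*s^2*t^4 + 1)

E = 1 + 4*s^2*t^4; F = 4*s^3*t^3; G = 1 + 4*s^4*t^2
Gamma^k_ij = (1/2) g^{kl} (d_i g_jl + d_j g_il - d_l g_ij), with g^inv = (1/(EG-F^2)) [[G, -F], [-F, E]]
first partials: E_s = 8*s*t^4, E_t = 16*s^2*t^3, F_s = 12*s^2*t^3, F_t = 12*s^3*t^2, G_s = 16*s^3*t^2, G_t = 8*s^4*t
D = EG - F^2 = 1 + 4*s^2*t^4 + 4*s^4*t^2
expanded: Gamma^s_ss = (G E_s - 2F F_s + F E_t)/(2D), Gamma^s_st = (G E_t - F G_s)/(2D), Gamma^s_tt = (2G F_t - G G_s - F G_t)/(2D), Gamma^t_ss = (2E F_s - E E_t - F E_s)/(2D), Gamma^t_st = (E G_s - F E_t)/(2D), Gamma^t_tt = (E G_t - 2F F_t + F G_s)/(2D); substitute and cancel common factors


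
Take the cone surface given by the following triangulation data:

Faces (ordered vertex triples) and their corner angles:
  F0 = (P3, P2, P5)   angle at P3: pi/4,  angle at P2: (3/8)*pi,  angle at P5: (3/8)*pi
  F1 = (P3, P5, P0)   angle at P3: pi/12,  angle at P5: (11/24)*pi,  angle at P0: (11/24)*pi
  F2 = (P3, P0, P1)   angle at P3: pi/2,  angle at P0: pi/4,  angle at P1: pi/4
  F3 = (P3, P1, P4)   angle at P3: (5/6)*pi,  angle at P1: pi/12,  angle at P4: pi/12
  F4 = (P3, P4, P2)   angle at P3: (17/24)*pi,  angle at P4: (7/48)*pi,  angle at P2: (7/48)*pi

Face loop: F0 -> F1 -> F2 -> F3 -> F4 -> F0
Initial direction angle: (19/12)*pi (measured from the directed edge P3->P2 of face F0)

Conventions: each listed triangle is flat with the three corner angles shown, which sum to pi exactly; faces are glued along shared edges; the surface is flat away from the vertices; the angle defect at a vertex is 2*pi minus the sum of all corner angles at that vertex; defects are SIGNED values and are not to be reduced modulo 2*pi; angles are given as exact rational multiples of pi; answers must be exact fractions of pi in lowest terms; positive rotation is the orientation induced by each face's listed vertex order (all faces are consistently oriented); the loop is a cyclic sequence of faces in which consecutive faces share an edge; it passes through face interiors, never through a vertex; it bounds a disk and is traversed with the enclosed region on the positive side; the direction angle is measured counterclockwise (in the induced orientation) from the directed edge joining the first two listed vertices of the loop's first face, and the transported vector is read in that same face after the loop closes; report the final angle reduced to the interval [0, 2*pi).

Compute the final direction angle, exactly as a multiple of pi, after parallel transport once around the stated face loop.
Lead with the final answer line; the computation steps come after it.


Answer: final direction angle = (29/24)*pi

enclosed vertex P3: corner angles sum to (19/8)*pi, defect = 2*pi - (19/8)*pi = (-3/8)*pi
adding the enclosed defects to the starting angle (mod 2*pi, induced orientation) gives the holonomy
final angle = (19/12)*pi - (3/8)*pi = (29/24)*pi (mod 2*pi)


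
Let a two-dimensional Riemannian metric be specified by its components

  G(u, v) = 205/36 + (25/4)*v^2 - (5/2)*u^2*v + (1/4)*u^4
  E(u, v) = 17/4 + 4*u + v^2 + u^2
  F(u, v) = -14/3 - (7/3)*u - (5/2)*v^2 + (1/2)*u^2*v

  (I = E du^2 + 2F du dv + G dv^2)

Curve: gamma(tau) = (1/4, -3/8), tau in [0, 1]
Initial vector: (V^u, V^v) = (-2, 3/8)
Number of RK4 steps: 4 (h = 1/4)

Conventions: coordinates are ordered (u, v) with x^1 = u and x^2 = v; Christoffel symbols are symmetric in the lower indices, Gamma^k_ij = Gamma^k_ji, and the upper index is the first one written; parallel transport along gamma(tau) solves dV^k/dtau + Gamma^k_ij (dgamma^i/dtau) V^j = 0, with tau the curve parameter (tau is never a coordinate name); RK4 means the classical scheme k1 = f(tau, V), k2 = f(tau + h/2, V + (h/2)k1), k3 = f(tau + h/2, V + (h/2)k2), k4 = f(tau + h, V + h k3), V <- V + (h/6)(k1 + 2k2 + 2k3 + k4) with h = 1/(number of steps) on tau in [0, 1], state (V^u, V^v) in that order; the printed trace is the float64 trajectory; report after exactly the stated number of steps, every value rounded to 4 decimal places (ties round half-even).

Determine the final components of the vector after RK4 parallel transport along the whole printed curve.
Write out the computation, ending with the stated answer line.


gamma'(tau) = (0, 0); f(tau, V)^k = -Gamma^k_ij(gamma(tau)) gamma'^i(tau) V^j; h = 1/4; intermediate values shown to 6 dp
curve data and Christoffel symbols at the stage parameters:
  tau = 0.000000: gamma = (0.250000, -0.375000), gamma' = (0.000000, 0.000000); Gamma_uuu = 0.730528, Gamma_uuv = -0.241971, Gamma_uvv = -0.548584, Gamma_vuu = 0.308850, Gamma_vuv = -0.168261, Gamma_vvv = -0.829383
  tau = 0.125000: gamma = (0.250000, -0.375000), gamma' = (0.000000, 0.000000); Gamma_uuu = 0.730528, Gamma_uuv = -0.241971, Gamma_uvv = -0.548584, Gamma_vuu = 0.308850, Gamma_vuv = -0.168261, Gamma_vvv = -0.829383
  tau = 0.250000: gamma = (0.250000, -0.375000), gamma' = (0.000000, 0.000000); Gamma_uuu = 0.730528, Gamma_uuv = -0.241971, Gamma_uvv = -0.548584, Gamma_vuu = 0.308850, Gamma_vuv = -0.168261, Gamma_vvv = -0.829383
  tau = 0.375000: gamma = (0.250000, -0.375000), gamma' = (0.000000, 0.000000); Gamma_uuu = 0.730528, Gamma_uuv = -0.241971, Gamma_uvv = -0.548584, Gamma_vuu = 0.308850, Gamma_vuv = -0.168261, Gamma_vvv = -0.829383
  tau = 0.500000: gamma = (0.250000, -0.375000), gamma' = (0.000000, 0.000000); Gamma_uuu = 0.730528, Gamma_uuv = -0.241971, Gamma_uvv = -0.548584, Gamma_vuu = 0.308850, Gamma_vuv = -0.168261, Gamma_vvv = -0.829383
  tau = 0.625000: gamma = (0.250000, -0.375000), gamma' = (0.000000, 0.000000); Gamma_uuu = 0.730528, Gamma_uuv = -0.241971, Gamma_uvv = -0.548584, Gamma_vuu = 0.308850, Gamma_vuv = -0.168261, Gamma_vvv = -0.829383
  tau = 0.750000: gamma = (0.250000, -0.375000), gamma' = (0.000000, 0.000000); Gamma_uuu = 0.730528, Gamma_uuv = -0.241971, Gamma_uvv = -0.548584, Gamma_vuu = 0.308850, Gamma_vuv = -0.168261, Gamma_vvv = -0.829383
  tau = 0.875000: gamma = (0.250000, -0.375000), gamma' = (0.000000, 0.000000); Gamma_uuu = 0.730528, Gamma_uuv = -0.241971, Gamma_uvv = -0.548584, Gamma_vuu = 0.308850, Gamma_vuv = -0.168261, Gamma_vvv = -0.829383
  tau = 1.000000: gamma = (0.250000, -0.375000), gamma' = (0.000000, 0.000000); Gamma_uuu = 0.730528, Gamma_uuv = -0.241971, Gamma_uvv = -0.548584, Gamma_vuu = 0.308850, Gamma_vuv = -0.168261, Gamma_vvv = -0.829383
step 0: V^u = -2.0000, V^v = 0.3750
step 1: k1 = (0.000000, 0.000000), k2 = (0.000000, 0.000000), k3 = (0.000000, 0.000000), k4 = (0.000000, 0.000000); V <- V + (h/6)(k1 + 2k2 + 2k3 + k4): V^u = -2.0000, V^v = 0.3750
step 2: k1 = (0.000000, 0.000000), k2 = (0.000000, 0.000000), k3 = (0.000000, 0.000000), k4 = (0.000000, 0.000000); V <- V + (h/6)(k1 + 2k2 + 2k3 + k4): V^u = -2.0000, V^v = 0.3750
step 3: k1 = (0.000000, 0.000000), k2 = (0.000000, 0.000000), k3 = (0.000000, 0.000000), k4 = (0.000000, 0.000000); V <- V + (h/6)(k1 + 2k2 + 2k3 + k4): V^u = -2.0000, V^v = 0.3750
step 4: k1 = (0.000000, 0.000000), k2 = (0.000000, 0.000000), k3 = (0.000000, 0.000000), k4 = (0.000000, 0.000000); V <- V + (h/6)(k1 + 2k2 + 2k3 + k4): V^u = -2.0000, V^v = 0.3750

Answer: V^u = -2.0000, V^v = 0.3750


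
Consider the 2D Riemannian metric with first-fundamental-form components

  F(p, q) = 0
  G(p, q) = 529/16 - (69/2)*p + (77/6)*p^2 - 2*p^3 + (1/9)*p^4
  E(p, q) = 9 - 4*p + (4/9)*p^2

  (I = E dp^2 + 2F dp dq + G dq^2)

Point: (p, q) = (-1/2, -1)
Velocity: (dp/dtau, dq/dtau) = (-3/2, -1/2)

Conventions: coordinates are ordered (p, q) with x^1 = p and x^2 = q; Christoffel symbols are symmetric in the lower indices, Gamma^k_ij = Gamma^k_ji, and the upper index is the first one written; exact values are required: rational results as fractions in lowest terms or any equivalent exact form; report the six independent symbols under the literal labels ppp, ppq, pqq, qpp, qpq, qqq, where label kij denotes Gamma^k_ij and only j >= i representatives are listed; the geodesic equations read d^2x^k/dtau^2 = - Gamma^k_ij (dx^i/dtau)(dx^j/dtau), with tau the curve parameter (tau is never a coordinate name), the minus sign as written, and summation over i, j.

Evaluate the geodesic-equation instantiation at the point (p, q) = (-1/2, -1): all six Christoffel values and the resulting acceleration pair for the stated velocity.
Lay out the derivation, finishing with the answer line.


E = 100/9, F = 0, G = 484/9 at the point
E_p = -40/9, E_q = 0, F_p = 0, F_q = 0, G_p = -440/9, G_q = 0
EG - F^2 = 48400/81;  g^inv = (81/48400) * [[484/9, 0], [0, 100/9]]
first-kind symbols [ij,l] = (1/2)(d_i g_jl + d_j g_il - d_l g_ij): [pp,p] = E_p/2 = -20/9, [pp,q] = F_p - E_q/2 = 0, [pq,p] = E_q/2 = 0, [pq,q] = G_p/2 = -220/9, [qq,p] = F_q - G_p/2 = 220/9, [qq,q] = G_q/2 = 0
Gamma^p_ij = (G*[ij,p] - F*[ij,q])/(EG - F^2), Gamma^q_ij = (E*[ij,q] - F*[ij,p])/(EG - F^2)
Gamma_ppp = -1/5, Gamma_ppq = 0, Gamma_pqq = 11/5, Gamma_qpp = 0, Gamma_qpq = -5/11, Gamma_qqq = 0
d^2p/dtau^2 = -(Gamma_ppp*(-3/2)^2 + 2*Gamma_ppq*(-3/2)*(-1/2) + Gamma_pqq*(-1/2)^2) = -1/10
d^2q/dtau^2 = -(Gamma_qpp*(-3/2)^2 + 2*Gamma_qpq*(-3/2)*(-1/2) + Gamma_qqq*(-1/2)^2) = 15/22

Answer: Gamma_ppp = -1/5, Gamma_ppq = 0, Gamma_pqq = 11/5, Gamma_qpp = 0, Gamma_qpq = -5/11, Gamma_qqq = 0; accelerations (d^2p/dtau^2, d^2q/dtau^2) = (-1/10, 15/22)


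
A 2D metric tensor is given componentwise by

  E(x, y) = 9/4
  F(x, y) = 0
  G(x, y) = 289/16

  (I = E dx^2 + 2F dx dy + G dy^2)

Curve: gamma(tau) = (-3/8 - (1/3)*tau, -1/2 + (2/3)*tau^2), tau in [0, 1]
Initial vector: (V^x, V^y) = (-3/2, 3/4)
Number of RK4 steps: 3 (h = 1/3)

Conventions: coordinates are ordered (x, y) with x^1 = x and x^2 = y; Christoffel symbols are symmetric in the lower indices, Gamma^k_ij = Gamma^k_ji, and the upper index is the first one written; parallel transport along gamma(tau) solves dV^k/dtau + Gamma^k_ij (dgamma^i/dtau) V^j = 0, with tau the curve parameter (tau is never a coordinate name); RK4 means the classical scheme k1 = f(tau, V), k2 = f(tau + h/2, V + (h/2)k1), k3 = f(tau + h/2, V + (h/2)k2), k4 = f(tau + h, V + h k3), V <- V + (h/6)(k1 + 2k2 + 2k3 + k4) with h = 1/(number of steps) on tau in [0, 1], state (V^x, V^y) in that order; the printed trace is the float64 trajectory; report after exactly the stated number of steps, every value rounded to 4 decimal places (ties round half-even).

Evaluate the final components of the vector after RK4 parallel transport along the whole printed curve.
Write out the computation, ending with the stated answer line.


gamma'(tau) = (-1/3, (4/3)*tau); f(tau, V)^k = -Gamma^k_ij(gamma(tau)) gamma'^i(tau) V^j; h = 1/3; intermediate values shown to 6 dp
curve data and Christoffel symbols at the stage parameters:
  tau = 0.000000: gamma = (-0.375000, -0.500000), gamma' = (-0.333333, 0.000000); Gamma_xxx = 0.000000, Gamma_xxy = 0.000000, Gamma_xyy = 0.000000, Gamma_yxx = 0.000000, Gamma_yxy = 0.000000, Gamma_yyy = 0.000000
  tau = 0.166667: gamma = (-0.430556, -0.481481), gamma' = (-0.333333, 0.222222); Gamma_xxx = 0.000000, Gamma_xxy = 0.000000, Gamma_xyy = 0.000000, Gamma_yxx = 0.000000, Gamma_yxy = 0.000000, Gamma_yyy = 0.000000
  tau = 0.333333: gamma = (-0.486111, -0.425926), gamma' = (-0.333333, 0.444444); Gamma_xxx = 0.000000, Gamma_xxy = 0.000000, Gamma_xyy = 0.000000, Gamma_yxx = 0.000000, Gamma_yxy = 0.000000, Gamma_yyy = 0.000000
  tau = 0.500000: gamma = (-0.541667, -0.333333), gamma' = (-0.333333, 0.666667); Gamma_xxx = 0.000000, Gamma_xxy = 0.000000, Gamma_xyy = 0.000000, Gamma_yxx = 0.000000, Gamma_yxy = 0.000000, Gamma_yyy = 0.000000
  tau = 0.666667: gamma = (-0.597222, -0.203704), gamma' = (-0.333333, 0.888889); Gamma_xxx = 0.000000, Gamma_xxy = 0.000000, Gamma_xyy = 0.000000, Gamma_yxx = 0.000000, Gamma_yxy = 0.000000, Gamma_yyy = 0.000000
  tau = 0.833333: gamma = (-0.652778, -0.037037), gamma' = (-0.333333, 1.111111); Gamma_xxx = 0.000000, Gamma_xxy = 0.000000, Gamma_xyy = 0.000000, Gamma_yxx = 0.000000, Gamma_yxy = 0.000000, Gamma_yyy = 0.000000
  tau = 1.000000: gamma = (-0.708333, 0.166667), gamma' = (-0.333333, 1.333333); Gamma_xxx = 0.000000, Gamma_xxy = 0.000000, Gamma_xyy = 0.000000, Gamma_yxx = 0.000000, Gamma_yxy = 0.000000, Gamma_yyy = 0.000000
step 0: V^x = -1.5000, V^y = 0.7500
step 1: k1 = (0.000000, 0.000000), k2 = (0.000000, 0.000000), k3 = (0.000000, 0.000000), k4 = (0.000000, 0.000000); V <- V + (h/6)(k1 + 2k2 + 2k3 + k4): V^x = -1.5000, V^y = 0.7500
step 2: k1 = (0.000000, 0.000000), k2 = (0.000000, 0.000000), k3 = (0.000000, 0.000000), k4 = (0.000000, 0.000000); V <- V + (h/6)(k1 + 2k2 + 2k3 + k4): V^x = -1.5000, V^y = 0.7500
step 3: k1 = (0.000000, 0.000000), k2 = (0.000000, 0.000000), k3 = (0.000000, 0.000000), k4 = (0.000000, 0.000000); V <- V + (h/6)(k1 + 2k2 + 2k3 + k4): V^x = -1.5000, V^y = 0.7500

Answer: V^x = -1.5000, V^y = 0.7500


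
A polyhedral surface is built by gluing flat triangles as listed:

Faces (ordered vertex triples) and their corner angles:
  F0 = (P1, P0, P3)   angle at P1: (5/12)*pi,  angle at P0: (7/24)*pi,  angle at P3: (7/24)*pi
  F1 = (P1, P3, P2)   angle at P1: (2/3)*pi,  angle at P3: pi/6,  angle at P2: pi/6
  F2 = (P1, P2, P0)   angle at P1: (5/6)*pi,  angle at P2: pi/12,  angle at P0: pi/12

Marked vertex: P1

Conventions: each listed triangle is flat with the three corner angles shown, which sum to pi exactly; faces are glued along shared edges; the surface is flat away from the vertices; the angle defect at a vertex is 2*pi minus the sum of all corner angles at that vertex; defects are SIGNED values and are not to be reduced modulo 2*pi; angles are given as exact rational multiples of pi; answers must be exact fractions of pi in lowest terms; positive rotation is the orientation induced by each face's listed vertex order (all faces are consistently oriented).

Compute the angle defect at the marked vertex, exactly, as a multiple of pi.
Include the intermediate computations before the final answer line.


Sum of corner angles at P1: (23/12)*pi
defect = 2*pi - (23/12)*pi

Answer: defect(P1) = pi/12


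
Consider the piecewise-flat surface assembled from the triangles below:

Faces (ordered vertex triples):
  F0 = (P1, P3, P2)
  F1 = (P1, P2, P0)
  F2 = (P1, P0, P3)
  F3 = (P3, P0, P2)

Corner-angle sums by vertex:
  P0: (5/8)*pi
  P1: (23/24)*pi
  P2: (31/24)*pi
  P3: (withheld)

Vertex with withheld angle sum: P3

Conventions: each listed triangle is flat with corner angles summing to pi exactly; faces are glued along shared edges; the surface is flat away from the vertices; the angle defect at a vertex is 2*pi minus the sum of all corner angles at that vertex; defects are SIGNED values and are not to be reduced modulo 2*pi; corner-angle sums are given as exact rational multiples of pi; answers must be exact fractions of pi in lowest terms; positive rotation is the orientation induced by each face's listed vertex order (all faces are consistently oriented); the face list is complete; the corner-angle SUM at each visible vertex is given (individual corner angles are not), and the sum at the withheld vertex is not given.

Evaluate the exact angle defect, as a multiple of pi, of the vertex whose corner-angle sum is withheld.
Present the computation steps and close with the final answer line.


V = 4, E = 6, F = 4; chi = V - E + F = 2
Gauss-Bonnet: total defect = 2*pi*chi = 4*pi; visible defects sum to (25/8)*pi

Answer: defect(P3) = (7/8)*pi


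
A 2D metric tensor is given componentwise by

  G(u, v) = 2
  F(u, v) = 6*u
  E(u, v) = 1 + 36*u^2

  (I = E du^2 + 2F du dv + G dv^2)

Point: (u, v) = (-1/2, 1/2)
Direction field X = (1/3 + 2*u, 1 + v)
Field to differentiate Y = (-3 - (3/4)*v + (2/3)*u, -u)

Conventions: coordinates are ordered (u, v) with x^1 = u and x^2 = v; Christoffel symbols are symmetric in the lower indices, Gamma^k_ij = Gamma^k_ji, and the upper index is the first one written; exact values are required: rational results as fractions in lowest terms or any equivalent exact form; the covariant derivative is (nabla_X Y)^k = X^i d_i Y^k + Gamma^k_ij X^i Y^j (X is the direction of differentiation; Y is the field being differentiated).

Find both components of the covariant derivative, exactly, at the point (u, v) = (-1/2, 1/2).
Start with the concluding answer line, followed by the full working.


Answer: (nabla_X Y)^u = -4447/792, (nabla_X Y)^v = 133/66

E = 10, F = -3, G = 2 at the point
E_u = -36, E_v = 0, F_u = 6, F_v = 0, G_u = 0, G_v = 0
EG - F^2 = 11;  g^inv = (1/11) * [[2, 3], [3, 10]]
first-kind symbols [ij,l] = (1/2)(d_i g_jl + d_j g_il - d_l g_ij): [uu,u] = E_u/2 = -18, [uu,v] = F_u - E_v/2 = 6, [uv,u] = E_v/2 = 0, [uv,v] = G_u/2 = 0, [vv,u] = F_v - G_u/2 = 0, [vv,v] = G_v/2 = 0
Gamma^u_ij = (G*[ij,u] - F*[ij,v])/(EG - F^2), Gamma^v_ij = (E*[ij,v] - F*[ij,u])/(EG - F^2)
Gamma_uuu = -18/11, Gamma_uuv = 0, Gamma_uvv = 0, Gamma_vuu = 6/11, Gamma_vuv = 0, Gamma_vvv = 0
X = (-2/3, 3/2), Y = (-89/24, 1/2) at the point


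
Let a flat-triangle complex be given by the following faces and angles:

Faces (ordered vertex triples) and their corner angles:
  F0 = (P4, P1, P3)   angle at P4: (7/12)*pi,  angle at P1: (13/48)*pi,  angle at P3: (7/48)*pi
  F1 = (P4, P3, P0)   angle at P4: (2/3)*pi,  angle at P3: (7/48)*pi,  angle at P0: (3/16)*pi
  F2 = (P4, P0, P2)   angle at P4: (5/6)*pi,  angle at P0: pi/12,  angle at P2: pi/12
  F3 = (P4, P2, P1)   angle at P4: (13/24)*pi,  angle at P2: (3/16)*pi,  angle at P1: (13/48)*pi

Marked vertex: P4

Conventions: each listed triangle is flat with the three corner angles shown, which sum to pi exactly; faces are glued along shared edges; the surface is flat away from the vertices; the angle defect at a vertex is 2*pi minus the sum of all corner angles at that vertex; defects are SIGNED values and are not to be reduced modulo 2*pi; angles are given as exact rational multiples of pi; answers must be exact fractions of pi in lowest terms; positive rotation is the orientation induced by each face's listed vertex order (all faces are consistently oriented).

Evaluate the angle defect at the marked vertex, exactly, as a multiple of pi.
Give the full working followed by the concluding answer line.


Sum of corner angles at P4: (21/8)*pi
defect = 2*pi - (21/8)*pi

Answer: defect(P4) = (-5/8)*pi


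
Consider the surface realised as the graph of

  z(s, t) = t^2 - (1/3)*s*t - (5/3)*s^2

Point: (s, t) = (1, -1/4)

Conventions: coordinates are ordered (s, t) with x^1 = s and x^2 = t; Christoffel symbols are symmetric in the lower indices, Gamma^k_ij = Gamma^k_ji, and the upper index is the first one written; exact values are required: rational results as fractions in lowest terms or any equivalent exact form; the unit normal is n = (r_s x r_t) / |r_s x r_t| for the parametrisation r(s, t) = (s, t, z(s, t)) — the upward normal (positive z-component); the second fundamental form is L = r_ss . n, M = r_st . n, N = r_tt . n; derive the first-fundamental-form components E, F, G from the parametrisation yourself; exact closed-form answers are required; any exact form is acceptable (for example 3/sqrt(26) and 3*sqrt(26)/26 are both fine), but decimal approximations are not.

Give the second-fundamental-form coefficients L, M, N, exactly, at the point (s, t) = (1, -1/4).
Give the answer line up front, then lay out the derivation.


Answer: L = -8*sqrt(1765)/353, M = -4*sqrt(1765)/1765, N = 24*sqrt(1765)/1765

z_s = -13/4, z_t = -5/6, z_ss = -10/3, z_st = -1/3, z_tt = 2
E = 185/16, F = 65/24, G = 61/36; answer radicand W^2 = 1765/144
unnormalised second-form numerators: l = -10/3, m = -1/3, n = 2; L = l/sqrt(1765/144), and similarly M = m/sqrt(W^2), N = n/sqrt(W^2)


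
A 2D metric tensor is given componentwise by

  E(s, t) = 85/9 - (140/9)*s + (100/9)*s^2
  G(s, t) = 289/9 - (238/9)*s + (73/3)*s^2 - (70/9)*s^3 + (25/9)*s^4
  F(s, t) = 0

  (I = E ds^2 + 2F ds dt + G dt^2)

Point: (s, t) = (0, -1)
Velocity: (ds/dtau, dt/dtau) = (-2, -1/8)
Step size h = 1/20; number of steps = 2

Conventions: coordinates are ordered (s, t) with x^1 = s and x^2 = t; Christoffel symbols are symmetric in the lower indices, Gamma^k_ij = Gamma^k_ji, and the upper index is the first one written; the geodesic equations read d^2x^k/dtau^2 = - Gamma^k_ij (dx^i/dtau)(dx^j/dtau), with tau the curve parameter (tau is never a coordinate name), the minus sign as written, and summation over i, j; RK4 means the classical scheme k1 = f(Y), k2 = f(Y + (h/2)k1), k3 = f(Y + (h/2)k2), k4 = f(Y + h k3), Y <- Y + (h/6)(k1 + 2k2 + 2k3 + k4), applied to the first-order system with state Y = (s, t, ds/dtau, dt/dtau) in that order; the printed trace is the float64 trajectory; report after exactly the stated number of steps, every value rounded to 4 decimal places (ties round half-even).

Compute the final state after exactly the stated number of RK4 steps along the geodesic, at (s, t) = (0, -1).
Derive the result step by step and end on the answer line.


f(Y) = (ds/dtau, dt/dtau, -Gamma^s_ij Y'^i Y'^j, -Gamma^t_ij Y'^i Y'^j) with the Gammas evaluated at the stage position; h = 0.050000; intermediate values shown to 6 dp
step 0: s = 0.0000, t = -1.0000, ds/dtau = -2.0000, dt/dtau = -0.1250
step 1:
  k1: at (s, t) = (0.000000, -1.000000), (ds/dtau, dt/dtau) = (-2.000000, -0.125000); Gamma_sss = -0.823529, Gamma_sst = 0.000000, Gamma_stt = 1.400000, Gamma_tss = 0.000000, Gamma_tst = -0.411765, Gamma_ttt = 0.000000; k1 = (-2.000000, -0.125000, 3.272243, 0.205882)
  k2: at (s, t) = (-0.050000, -1.003125), (ds/dtau, dt/dtau) = (-1.918194, -0.119853); Gamma_sss = -0.813008, Gamma_sst = 0.000000, Gamma_stt = 1.411585, Gamma_tss = 0.000000, Gamma_tst = -0.431965, Gamma_ttt = 0.000000; k2 = (-1.918194, -0.119853, 2.971160, 0.198619)
  k3: at (s, t) = (-0.047955, -1.002996), (ds/dtau, dt/dtau) = (-1.925721, -0.120035); Gamma_sss = -0.813493, Gamma_sst = 0.000000, Gamma_stt = 1.411181, Gamma_tss = 0.000000, Gamma_tst = -0.431168, Gamma_ttt = 0.000000; k3 = (-1.925721, -0.120035, 2.996425, 0.199332)
  k4: at (s, t) = (-0.096286, -1.006002), (ds/dtau, dt/dtau) = (-1.850179, -0.115033); Gamma_sss = -0.801035, Gamma_sst = 0.000000, Gamma_stt = 1.419463, Gamma_tss = 0.000000, Gamma_tst = -0.449362, Gamma_ttt = 0.000000; k4 = (-1.850179, -0.115033, 2.723289, 0.191278)
  Y <- Y + (h/6)(k1 + 2k2 + 2k3 + k4): s = -0.0962, t = -1.0060, ds/dtau = -1.8506, dt/dtau = -0.1151
step 2:
  k1: at (s, t) = (-0.096150, -1.005998), (ds/dtau, dt/dtau) = (-1.850577, -0.115058); Gamma_sss = -0.801073, Gamma_sst = 0.000000, Gamma_stt = 1.419443, Gamma_tss = 0.000000, Gamma_tst = -0.449313, Gamma_ttt = 0.000000; k1 = (-1.850577, -0.115058, 2.724592, 0.191339)
  k2: at (s, t) = (-0.142415, -1.008875), (ds/dtau, dt/dtau) = (-1.782463, -0.110274); Gamma_sss = -0.787552, Gamma_sst = 0.000000, Gamma_stt = 1.425336, Gamma_tss = 0.000000, Gamma_tst = -0.465466, Gamma_ttt = 0.000000; k2 = (-1.782463, -0.110274, 2.484856, 0.182984)
  k3: at (s, t) = (-0.140712, -1.008755), (ds/dtau, dt/dtau) = (-1.788456, -0.110483); Gamma_sss = -0.788072, Gamma_sst = 0.000000, Gamma_stt = 1.425147, Gamma_tss = 0.000000, Gamma_tst = -0.464893, Gamma_ttt = 0.000000; k3 = (-1.788456, -0.110483, 2.503310, 0.183721)
  k4: at (s, t) = (-0.185573, -1.011523), (ds/dtau, dt/dtau) = (-1.725412, -0.105872); Gamma_sss = -0.773940, Gamma_sst = 0.000000, Gamma_stt = 1.429560, Gamma_tss = 0.000000, Gamma_tst = -0.479434, Gamma_ttt = 0.000000; k4 = (-1.725412, -0.105872, 2.288032, 0.175159)
  Y <- Y + (h/6)(k1 + 2k2 + 2k3 + k4): s = -0.1855, t = -1.0115, ds/dtau = -1.7257, dt/dtau = -0.1059

Answer: s = -0.1855, t = -1.0115, ds/dtau = -1.7257, dt/dtau = -0.1059


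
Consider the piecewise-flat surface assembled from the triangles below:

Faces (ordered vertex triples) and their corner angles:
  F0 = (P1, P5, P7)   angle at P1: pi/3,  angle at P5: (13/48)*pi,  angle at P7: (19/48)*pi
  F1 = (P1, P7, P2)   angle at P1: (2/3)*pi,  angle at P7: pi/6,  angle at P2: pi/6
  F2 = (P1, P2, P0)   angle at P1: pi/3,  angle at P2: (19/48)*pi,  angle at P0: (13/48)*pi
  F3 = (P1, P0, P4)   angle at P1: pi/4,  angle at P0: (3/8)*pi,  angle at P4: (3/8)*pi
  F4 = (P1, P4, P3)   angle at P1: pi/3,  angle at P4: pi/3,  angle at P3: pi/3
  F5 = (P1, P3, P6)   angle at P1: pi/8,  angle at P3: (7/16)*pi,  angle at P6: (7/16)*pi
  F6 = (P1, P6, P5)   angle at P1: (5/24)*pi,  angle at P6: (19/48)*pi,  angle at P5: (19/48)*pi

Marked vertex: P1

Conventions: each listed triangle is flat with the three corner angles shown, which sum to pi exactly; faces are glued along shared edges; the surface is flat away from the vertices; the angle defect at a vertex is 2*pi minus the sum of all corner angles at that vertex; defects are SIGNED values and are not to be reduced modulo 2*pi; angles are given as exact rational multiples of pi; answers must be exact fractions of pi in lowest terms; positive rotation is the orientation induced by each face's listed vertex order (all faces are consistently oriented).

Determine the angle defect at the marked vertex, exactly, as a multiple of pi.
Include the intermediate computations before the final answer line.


Sum of corner angles at P1: (9/4)*pi
defect = 2*pi - (9/4)*pi

Answer: defect(P1) = -pi/4
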